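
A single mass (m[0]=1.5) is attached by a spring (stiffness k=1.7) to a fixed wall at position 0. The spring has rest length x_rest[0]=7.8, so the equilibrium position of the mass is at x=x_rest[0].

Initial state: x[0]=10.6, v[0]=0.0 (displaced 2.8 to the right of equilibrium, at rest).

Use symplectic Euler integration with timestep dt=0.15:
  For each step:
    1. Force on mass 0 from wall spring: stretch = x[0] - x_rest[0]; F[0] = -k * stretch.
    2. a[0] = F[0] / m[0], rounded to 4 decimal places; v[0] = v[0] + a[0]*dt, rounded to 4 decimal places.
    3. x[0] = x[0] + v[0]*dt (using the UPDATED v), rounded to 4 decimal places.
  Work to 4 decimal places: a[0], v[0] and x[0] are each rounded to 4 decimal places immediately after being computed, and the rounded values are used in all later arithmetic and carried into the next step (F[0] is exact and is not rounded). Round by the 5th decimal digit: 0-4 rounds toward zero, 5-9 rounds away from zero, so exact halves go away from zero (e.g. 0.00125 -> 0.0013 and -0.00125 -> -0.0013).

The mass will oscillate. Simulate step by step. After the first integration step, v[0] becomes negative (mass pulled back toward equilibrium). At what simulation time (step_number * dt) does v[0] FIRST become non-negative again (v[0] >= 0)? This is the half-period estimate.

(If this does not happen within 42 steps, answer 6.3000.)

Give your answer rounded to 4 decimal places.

Answer: 3.0000

Derivation:
Step 0: x=[10.6000] v=[0.0000]
Step 1: x=[10.5286] v=[-0.4760]
Step 2: x=[10.3876] v=[-0.9399]
Step 3: x=[10.1806] v=[-1.3798]
Step 4: x=[9.9129] v=[-1.7845]
Step 5: x=[9.5913] v=[-2.1437]
Step 6: x=[9.2241] v=[-2.4482]
Step 7: x=[8.8206] v=[-2.6903]
Step 8: x=[8.3910] v=[-2.8638]
Step 9: x=[7.9464] v=[-2.9643]
Step 10: x=[7.4980] v=[-2.9892]
Step 11: x=[7.0573] v=[-2.9379]
Step 12: x=[6.6356] v=[-2.8116]
Step 13: x=[6.2436] v=[-2.6136]
Step 14: x=[5.8913] v=[-2.3490]
Step 15: x=[5.5876] v=[-2.0245]
Step 16: x=[5.3403] v=[-1.6484]
Step 17: x=[5.1558] v=[-1.2302]
Step 18: x=[5.0387] v=[-0.7807]
Step 19: x=[4.9920] v=[-0.3113]
Step 20: x=[5.0169] v=[0.1661]
First v>=0 after going negative at step 20, time=3.0000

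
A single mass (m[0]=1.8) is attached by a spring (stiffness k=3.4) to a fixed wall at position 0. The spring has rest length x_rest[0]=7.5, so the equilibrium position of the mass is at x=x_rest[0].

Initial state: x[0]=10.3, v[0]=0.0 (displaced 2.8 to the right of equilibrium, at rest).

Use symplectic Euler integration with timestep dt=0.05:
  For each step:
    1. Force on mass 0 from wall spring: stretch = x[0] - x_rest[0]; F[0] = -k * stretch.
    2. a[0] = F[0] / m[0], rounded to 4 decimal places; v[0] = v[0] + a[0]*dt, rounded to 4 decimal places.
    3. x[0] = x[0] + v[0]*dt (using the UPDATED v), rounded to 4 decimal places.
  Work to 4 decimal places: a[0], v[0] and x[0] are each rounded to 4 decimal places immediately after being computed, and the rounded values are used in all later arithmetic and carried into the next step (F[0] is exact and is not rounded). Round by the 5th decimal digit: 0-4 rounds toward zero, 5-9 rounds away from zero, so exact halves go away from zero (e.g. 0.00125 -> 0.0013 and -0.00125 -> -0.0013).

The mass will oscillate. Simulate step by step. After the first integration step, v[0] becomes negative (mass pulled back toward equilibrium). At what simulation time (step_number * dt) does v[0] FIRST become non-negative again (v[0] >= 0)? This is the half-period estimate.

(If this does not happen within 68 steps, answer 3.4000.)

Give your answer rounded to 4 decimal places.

Step 0: x=[10.3000] v=[0.0000]
Step 1: x=[10.2868] v=[-0.2644]
Step 2: x=[10.2604] v=[-0.5276]
Step 3: x=[10.2210] v=[-0.7883]
Step 4: x=[10.1687] v=[-1.0453]
Step 5: x=[10.1038] v=[-1.2973]
Step 6: x=[10.0266] v=[-1.5432]
Step 7: x=[9.9375] v=[-1.7818]
Step 8: x=[9.8369] v=[-2.0120]
Step 9: x=[9.7253] v=[-2.2327]
Step 10: x=[9.6032] v=[-2.4429]
Step 11: x=[9.4711] v=[-2.6415]
Step 12: x=[9.3297] v=[-2.8277]
Step 13: x=[9.1797] v=[-3.0005]
Step 14: x=[9.0217] v=[-3.1591]
Step 15: x=[8.8566] v=[-3.3028]
Step 16: x=[8.6851] v=[-3.4309]
Step 17: x=[8.5080] v=[-3.5428]
Step 18: x=[8.3261] v=[-3.6380]
Step 19: x=[8.1403] v=[-3.7160]
Step 20: x=[7.9515] v=[-3.7765]
Step 21: x=[7.7605] v=[-3.8191]
Step 22: x=[7.5683] v=[-3.8437]
Step 23: x=[7.3758] v=[-3.8502]
Step 24: x=[7.1839] v=[-3.8385]
Step 25: x=[6.9935] v=[-3.8086]
Step 26: x=[6.8055] v=[-3.7608]
Step 27: x=[6.6207] v=[-3.6952]
Step 28: x=[6.4401] v=[-3.6122]
Step 29: x=[6.2645] v=[-3.5121]
Step 30: x=[6.0947] v=[-3.3954]
Step 31: x=[5.9316] v=[-3.2627]
Step 32: x=[5.7759] v=[-3.1146]
Step 33: x=[5.6283] v=[-2.9518]
Step 34: x=[5.4896] v=[-2.7750]
Step 35: x=[5.3603] v=[-2.5851]
Step 36: x=[5.2412] v=[-2.3830]
Step 37: x=[5.1327] v=[-2.1697]
Step 38: x=[5.0354] v=[-1.9461]
Step 39: x=[4.9497] v=[-1.7133]
Step 40: x=[4.8761] v=[-1.4724]
Step 41: x=[4.8149] v=[-1.2246]
Step 42: x=[4.7664] v=[-0.9710]
Step 43: x=[4.7308] v=[-0.7128]
Step 44: x=[4.7082] v=[-0.4513]
Step 45: x=[4.6988] v=[-0.1876]
Step 46: x=[4.7027] v=[0.0770]
First v>=0 after going negative at step 46, time=2.3000

Answer: 2.3000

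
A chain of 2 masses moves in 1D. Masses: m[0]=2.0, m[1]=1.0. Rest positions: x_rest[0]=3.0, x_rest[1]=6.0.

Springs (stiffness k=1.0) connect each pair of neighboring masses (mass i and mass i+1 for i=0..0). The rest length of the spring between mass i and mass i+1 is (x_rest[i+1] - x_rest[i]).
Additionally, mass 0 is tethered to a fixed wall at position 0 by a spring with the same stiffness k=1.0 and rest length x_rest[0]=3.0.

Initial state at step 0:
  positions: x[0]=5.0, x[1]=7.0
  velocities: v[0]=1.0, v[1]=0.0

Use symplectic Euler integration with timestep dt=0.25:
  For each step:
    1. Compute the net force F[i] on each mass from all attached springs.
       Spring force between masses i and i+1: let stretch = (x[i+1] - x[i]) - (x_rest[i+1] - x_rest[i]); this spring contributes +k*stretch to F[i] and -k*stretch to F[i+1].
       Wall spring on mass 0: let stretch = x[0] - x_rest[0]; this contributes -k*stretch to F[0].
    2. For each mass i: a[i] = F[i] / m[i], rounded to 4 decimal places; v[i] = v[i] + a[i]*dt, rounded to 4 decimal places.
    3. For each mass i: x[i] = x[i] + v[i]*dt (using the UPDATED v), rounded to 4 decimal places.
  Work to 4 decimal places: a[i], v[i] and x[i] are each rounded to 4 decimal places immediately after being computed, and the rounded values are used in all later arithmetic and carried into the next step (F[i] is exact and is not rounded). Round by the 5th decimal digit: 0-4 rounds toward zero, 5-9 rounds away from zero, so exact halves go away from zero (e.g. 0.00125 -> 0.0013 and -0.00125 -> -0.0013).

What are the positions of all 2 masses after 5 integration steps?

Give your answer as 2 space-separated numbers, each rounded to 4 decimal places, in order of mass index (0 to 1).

Step 0: x=[5.0000 7.0000] v=[1.0000 0.0000]
Step 1: x=[5.1563 7.0625] v=[0.6250 0.2500]
Step 2: x=[5.2110 7.1934] v=[0.2187 0.5235]
Step 3: x=[5.1648 7.3879] v=[-0.1849 0.7779]
Step 4: x=[5.0267 7.6309] v=[-0.5526 0.9721]
Step 5: x=[4.8129 7.8987] v=[-0.8554 1.0711]

Answer: 4.8129 7.8987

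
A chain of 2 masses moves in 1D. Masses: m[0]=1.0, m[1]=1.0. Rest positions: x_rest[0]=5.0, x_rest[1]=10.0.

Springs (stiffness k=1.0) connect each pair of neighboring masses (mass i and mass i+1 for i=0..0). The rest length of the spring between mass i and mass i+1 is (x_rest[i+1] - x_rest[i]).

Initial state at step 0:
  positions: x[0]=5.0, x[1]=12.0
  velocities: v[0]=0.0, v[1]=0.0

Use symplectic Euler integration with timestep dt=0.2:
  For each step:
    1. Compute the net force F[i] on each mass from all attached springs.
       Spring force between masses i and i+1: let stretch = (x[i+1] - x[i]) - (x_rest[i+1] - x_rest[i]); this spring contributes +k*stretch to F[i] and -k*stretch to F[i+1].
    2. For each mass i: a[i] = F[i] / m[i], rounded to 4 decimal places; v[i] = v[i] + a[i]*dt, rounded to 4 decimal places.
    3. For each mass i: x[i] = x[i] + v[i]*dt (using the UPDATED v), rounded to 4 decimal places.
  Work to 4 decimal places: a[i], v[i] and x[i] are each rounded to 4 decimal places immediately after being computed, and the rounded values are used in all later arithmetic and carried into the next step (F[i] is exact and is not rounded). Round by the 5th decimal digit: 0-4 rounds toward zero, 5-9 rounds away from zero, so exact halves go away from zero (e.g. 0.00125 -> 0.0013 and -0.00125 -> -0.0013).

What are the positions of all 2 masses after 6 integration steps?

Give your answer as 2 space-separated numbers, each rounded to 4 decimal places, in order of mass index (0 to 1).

Answer: 6.2731 10.7269

Derivation:
Step 0: x=[5.0000 12.0000] v=[0.0000 0.0000]
Step 1: x=[5.0800 11.9200] v=[0.4000 -0.4000]
Step 2: x=[5.2336 11.7664] v=[0.7680 -0.7680]
Step 3: x=[5.4485 11.5515] v=[1.0746 -1.0746]
Step 4: x=[5.7075 11.2925] v=[1.2952 -1.2952]
Step 5: x=[5.9899 11.0101] v=[1.4122 -1.4122]
Step 6: x=[6.2731 10.7269] v=[1.4162 -1.4162]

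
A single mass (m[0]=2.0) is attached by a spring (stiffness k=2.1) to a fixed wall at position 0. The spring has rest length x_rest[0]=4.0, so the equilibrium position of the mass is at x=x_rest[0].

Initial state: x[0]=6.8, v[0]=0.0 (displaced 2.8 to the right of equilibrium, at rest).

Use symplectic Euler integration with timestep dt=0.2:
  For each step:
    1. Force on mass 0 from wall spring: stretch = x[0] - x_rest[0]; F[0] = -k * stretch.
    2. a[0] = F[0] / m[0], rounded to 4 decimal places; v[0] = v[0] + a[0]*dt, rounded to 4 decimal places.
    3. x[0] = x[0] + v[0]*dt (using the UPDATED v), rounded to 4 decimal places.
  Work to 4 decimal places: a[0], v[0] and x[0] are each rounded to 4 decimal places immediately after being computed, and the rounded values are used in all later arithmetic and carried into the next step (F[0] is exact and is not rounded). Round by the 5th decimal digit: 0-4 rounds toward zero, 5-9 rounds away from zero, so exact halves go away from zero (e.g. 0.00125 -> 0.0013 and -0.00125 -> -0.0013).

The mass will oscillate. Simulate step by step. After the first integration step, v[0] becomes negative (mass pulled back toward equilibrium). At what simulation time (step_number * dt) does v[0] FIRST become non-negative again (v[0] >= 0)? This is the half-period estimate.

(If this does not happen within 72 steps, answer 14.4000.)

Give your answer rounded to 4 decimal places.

Step 0: x=[6.8000] v=[0.0000]
Step 1: x=[6.6824] v=[-0.5880]
Step 2: x=[6.4521] v=[-1.1513]
Step 3: x=[6.1189] v=[-1.6662]
Step 4: x=[5.6967] v=[-2.1112]
Step 5: x=[5.2032] v=[-2.4675]
Step 6: x=[4.6592] v=[-2.7202]
Step 7: x=[4.0875] v=[-2.8586]
Step 8: x=[3.5121] v=[-2.8770]
Step 9: x=[2.9572] v=[-2.7745]
Step 10: x=[2.4461] v=[-2.5555]
Step 11: x=[2.0003] v=[-2.2292]
Step 12: x=[1.6384] v=[-1.8093]
Step 13: x=[1.3757] v=[-1.3134]
Step 14: x=[1.2232] v=[-0.7623]
Step 15: x=[1.1874] v=[-0.1792]
Step 16: x=[1.2697] v=[0.4114]
First v>=0 after going negative at step 16, time=3.2000

Answer: 3.2000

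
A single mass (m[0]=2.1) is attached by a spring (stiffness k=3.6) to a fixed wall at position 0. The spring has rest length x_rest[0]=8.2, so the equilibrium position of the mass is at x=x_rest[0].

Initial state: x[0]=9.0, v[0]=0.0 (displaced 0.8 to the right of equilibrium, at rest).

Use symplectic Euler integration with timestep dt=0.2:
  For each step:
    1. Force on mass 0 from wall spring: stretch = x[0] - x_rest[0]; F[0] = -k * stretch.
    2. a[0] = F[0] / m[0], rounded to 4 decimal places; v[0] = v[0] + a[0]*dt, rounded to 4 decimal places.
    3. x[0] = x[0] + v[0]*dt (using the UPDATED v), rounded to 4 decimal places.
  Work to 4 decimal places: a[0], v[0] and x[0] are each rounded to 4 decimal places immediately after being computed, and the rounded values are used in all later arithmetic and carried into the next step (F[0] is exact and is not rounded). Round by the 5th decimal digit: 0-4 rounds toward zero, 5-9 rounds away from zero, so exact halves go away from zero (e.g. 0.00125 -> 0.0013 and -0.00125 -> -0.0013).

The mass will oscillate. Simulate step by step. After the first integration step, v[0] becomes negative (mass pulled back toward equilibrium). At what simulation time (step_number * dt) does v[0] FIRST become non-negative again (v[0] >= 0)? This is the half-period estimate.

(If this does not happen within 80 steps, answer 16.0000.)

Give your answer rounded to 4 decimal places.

Answer: 2.4000

Derivation:
Step 0: x=[9.0000] v=[0.0000]
Step 1: x=[8.9451] v=[-0.2743]
Step 2: x=[8.8391] v=[-0.5298]
Step 3: x=[8.6893] v=[-0.7489]
Step 4: x=[8.5060] v=[-0.9167]
Step 5: x=[8.3017] v=[-1.0216]
Step 6: x=[8.0904] v=[-1.0565]
Step 7: x=[7.8866] v=[-1.0189]
Step 8: x=[7.7043] v=[-0.9114]
Step 9: x=[7.5560] v=[-0.7414]
Step 10: x=[7.4519] v=[-0.5206]
Step 11: x=[7.3991] v=[-0.2641]
Step 12: x=[7.4012] v=[0.0105]
First v>=0 after going negative at step 12, time=2.4000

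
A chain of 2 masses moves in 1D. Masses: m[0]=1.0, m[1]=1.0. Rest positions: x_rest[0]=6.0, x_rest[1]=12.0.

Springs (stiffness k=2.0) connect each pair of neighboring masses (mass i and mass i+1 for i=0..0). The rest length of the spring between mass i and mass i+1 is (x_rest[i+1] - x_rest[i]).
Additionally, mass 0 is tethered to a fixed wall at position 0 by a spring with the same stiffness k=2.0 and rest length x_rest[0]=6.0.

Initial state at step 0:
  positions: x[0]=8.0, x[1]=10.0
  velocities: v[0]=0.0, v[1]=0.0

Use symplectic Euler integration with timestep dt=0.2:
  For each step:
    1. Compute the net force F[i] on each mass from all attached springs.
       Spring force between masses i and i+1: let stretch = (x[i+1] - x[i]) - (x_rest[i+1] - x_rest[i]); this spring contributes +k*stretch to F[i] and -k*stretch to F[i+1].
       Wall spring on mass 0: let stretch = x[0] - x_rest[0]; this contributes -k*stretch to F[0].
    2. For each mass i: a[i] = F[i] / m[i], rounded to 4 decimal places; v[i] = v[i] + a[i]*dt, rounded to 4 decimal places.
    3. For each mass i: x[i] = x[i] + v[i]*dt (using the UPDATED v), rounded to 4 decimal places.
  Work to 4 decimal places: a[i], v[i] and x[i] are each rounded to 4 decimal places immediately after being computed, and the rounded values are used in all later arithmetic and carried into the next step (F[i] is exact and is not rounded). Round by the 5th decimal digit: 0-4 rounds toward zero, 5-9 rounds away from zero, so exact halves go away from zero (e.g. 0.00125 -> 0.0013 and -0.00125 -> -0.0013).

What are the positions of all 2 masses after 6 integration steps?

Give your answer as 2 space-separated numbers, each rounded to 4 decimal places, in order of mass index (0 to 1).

Answer: 3.4742 13.2392

Derivation:
Step 0: x=[8.0000 10.0000] v=[0.0000 0.0000]
Step 1: x=[7.5200 10.3200] v=[-2.4000 1.6000]
Step 2: x=[6.6624 10.8960] v=[-4.2880 2.8800]
Step 3: x=[5.6105 11.6133] v=[-5.2595 3.5866]
Step 4: x=[4.5900 12.3304] v=[-5.1026 3.5855]
Step 5: x=[3.8215 12.9083] v=[-3.8424 2.8893]
Step 6: x=[3.4742 13.2392] v=[-1.7363 1.6546]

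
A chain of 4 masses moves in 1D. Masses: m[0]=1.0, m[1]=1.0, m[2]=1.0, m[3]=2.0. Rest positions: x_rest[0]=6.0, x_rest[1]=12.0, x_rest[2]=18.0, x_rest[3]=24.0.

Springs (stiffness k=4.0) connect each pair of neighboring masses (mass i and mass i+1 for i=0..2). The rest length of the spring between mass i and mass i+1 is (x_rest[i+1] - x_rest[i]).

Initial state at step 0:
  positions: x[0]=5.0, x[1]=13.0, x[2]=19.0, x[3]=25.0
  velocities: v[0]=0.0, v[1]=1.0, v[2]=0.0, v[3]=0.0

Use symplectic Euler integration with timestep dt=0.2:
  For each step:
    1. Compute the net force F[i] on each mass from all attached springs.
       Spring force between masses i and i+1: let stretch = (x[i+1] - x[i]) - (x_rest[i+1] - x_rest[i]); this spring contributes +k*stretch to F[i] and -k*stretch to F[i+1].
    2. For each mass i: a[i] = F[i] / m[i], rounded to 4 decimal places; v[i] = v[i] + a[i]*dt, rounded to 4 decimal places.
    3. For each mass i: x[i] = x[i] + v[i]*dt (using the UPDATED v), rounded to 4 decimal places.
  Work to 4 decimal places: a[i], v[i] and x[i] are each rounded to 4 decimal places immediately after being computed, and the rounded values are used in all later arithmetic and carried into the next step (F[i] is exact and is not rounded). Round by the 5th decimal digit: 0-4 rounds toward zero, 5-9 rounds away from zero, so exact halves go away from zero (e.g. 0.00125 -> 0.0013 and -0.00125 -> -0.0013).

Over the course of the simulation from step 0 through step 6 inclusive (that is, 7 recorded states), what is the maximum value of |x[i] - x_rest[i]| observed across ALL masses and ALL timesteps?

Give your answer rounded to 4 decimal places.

Step 0: x=[5.0000 13.0000 19.0000 25.0000] v=[0.0000 1.0000 0.0000 0.0000]
Step 1: x=[5.3200 12.8800 19.0000 25.0000] v=[1.6000 -0.6000 0.0000 0.0000]
Step 2: x=[5.8896 12.5296 18.9808 25.0000] v=[2.8480 -1.7520 -0.0960 0.0000]
Step 3: x=[6.5616 12.1490 18.8925 24.9985] v=[3.3600 -1.9030 -0.4416 -0.0077]
Step 4: x=[7.1676 11.9534 18.7022 24.9885] v=[3.0299 -0.9781 -0.9516 -0.0501]
Step 5: x=[7.5793 12.0719 18.4379 24.9556] v=[2.0585 0.5923 -1.3216 -0.1646]
Step 6: x=[7.7498 12.4901 18.1979 24.8813] v=[0.8526 2.0910 -1.2002 -0.3717]
Max displacement = 1.7498

Answer: 1.7498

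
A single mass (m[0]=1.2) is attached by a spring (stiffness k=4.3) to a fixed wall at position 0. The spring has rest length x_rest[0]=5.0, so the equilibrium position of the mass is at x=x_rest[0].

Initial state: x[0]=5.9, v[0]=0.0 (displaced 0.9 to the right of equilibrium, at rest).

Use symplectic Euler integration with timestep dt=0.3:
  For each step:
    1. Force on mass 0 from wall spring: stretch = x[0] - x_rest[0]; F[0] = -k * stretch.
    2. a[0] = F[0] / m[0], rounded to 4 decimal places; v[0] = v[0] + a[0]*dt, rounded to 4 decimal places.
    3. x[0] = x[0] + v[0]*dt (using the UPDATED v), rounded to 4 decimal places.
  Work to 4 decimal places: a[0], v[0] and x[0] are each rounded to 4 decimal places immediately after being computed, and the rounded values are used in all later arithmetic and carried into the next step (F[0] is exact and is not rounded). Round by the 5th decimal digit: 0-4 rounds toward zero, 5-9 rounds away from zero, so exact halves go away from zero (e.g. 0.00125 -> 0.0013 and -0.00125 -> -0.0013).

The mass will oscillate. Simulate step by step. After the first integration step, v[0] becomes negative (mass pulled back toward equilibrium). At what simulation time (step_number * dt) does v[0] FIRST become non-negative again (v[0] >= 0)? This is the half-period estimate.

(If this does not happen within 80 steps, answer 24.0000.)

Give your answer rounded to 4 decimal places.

Answer: 1.8000

Derivation:
Step 0: x=[5.9000] v=[0.0000]
Step 1: x=[5.6098] v=[-0.9675]
Step 2: x=[5.1229] v=[-1.6230]
Step 3: x=[4.5964] v=[-1.7551]
Step 4: x=[4.2000] v=[-1.3212]
Step 5: x=[4.0616] v=[-0.4612]
Step 6: x=[4.2259] v=[0.5476]
First v>=0 after going negative at step 6, time=1.8000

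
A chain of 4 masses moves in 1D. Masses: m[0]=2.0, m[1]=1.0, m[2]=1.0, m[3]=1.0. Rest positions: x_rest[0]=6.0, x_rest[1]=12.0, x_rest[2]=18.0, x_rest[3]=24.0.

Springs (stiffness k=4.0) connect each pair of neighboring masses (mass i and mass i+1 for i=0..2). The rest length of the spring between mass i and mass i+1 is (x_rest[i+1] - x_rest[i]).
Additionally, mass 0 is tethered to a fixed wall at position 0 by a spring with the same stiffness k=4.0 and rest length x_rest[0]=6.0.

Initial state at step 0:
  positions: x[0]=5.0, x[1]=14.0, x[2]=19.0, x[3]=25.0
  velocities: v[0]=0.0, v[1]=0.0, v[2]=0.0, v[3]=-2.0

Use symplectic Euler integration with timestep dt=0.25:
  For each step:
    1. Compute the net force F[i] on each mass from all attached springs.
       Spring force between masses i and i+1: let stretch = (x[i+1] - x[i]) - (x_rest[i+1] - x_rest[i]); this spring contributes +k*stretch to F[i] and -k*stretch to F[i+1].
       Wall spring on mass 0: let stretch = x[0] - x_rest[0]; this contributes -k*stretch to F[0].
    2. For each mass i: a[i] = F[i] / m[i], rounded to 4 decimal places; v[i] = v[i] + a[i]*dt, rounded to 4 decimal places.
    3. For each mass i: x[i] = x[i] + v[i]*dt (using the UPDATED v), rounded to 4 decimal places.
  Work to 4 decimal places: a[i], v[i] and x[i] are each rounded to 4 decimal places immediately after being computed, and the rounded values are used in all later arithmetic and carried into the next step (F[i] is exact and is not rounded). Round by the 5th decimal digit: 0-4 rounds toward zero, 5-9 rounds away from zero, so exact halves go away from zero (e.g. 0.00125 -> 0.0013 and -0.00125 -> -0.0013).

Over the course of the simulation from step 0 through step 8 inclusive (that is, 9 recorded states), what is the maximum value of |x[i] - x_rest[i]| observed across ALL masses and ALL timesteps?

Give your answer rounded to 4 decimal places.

Step 0: x=[5.0000 14.0000 19.0000 25.0000] v=[0.0000 0.0000 0.0000 -2.0000]
Step 1: x=[5.5000 13.0000 19.2500 24.5000] v=[2.0000 -4.0000 1.0000 -2.0000]
Step 2: x=[6.2500 11.6875 19.2500 24.1875] v=[3.0000 -5.2500 0.0000 -1.2500]
Step 3: x=[6.8985 10.9063 18.5938 24.1406] v=[2.5938 -3.1250 -2.6250 -0.1875]
Step 4: x=[7.1856 11.0450 17.4024 24.2070] v=[1.1485 0.5547 -4.7657 0.2657]
Step 5: x=[7.0570 11.8082 16.3228 24.0723] v=[-0.5146 3.0527 -4.3185 -0.5389]
Step 6: x=[6.6401 12.5122 16.0519 23.5002] v=[-1.6675 2.8161 -1.0836 -2.2884]
Step 7: x=[6.1272 12.6331 16.7582 22.5660] v=[-2.0515 0.4837 2.8250 -3.7367]
Step 8: x=[5.6617 12.1588 17.8851 21.6799] v=[-1.8622 -1.8971 4.5077 -3.5445]
Max displacement = 2.3201

Answer: 2.3201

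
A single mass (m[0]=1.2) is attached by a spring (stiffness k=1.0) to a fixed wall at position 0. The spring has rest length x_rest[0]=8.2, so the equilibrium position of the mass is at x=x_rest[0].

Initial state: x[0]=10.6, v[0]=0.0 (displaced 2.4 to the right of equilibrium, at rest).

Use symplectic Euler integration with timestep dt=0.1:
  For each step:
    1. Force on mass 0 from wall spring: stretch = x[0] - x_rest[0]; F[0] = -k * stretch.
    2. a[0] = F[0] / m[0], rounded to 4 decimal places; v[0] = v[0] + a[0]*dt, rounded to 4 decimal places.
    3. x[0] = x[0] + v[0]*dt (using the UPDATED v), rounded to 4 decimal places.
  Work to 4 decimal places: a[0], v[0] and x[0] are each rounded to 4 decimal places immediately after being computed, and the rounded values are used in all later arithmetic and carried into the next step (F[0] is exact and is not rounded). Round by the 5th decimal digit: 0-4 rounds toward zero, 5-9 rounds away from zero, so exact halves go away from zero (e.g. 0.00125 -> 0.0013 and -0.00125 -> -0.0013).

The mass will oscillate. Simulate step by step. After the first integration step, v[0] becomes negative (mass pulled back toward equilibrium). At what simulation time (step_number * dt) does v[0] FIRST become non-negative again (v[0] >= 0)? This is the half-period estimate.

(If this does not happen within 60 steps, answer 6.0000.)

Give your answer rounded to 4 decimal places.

Answer: 3.5000

Derivation:
Step 0: x=[10.6000] v=[0.0000]
Step 1: x=[10.5800] v=[-0.2000]
Step 2: x=[10.5402] v=[-0.3983]
Step 3: x=[10.4809] v=[-0.5933]
Step 4: x=[10.4026] v=[-0.7834]
Step 5: x=[10.3059] v=[-0.9670]
Step 6: x=[10.1917] v=[-1.1425]
Step 7: x=[10.0609] v=[-1.3085]
Step 8: x=[9.9145] v=[-1.4636]
Step 9: x=[9.7539] v=[-1.6065]
Step 10: x=[9.5803] v=[-1.7360]
Step 11: x=[9.3952] v=[-1.8510]
Step 12: x=[9.2001] v=[-1.9506]
Step 13: x=[8.9967] v=[-2.0339]
Step 14: x=[8.7867] v=[-2.1003]
Step 15: x=[8.5718] v=[-2.1492]
Step 16: x=[8.3538] v=[-2.1802]
Step 17: x=[8.1345] v=[-2.1930]
Step 18: x=[7.9158] v=[-2.1875]
Step 19: x=[7.6994] v=[-2.1638]
Step 20: x=[7.4872] v=[-2.1221]
Step 21: x=[7.2809] v=[-2.0627]
Step 22: x=[7.0823] v=[-1.9861]
Step 23: x=[6.8930] v=[-1.8930]
Step 24: x=[6.7146] v=[-1.7841]
Step 25: x=[6.5486] v=[-1.6603]
Step 26: x=[6.3963] v=[-1.5227]
Step 27: x=[6.2591] v=[-1.3724]
Step 28: x=[6.1380] v=[-1.2107]
Step 29: x=[6.0341] v=[-1.0389]
Step 30: x=[5.9483] v=[-0.8584]
Step 31: x=[5.8812] v=[-0.6708]
Step 32: x=[5.8334] v=[-0.4776]
Step 33: x=[5.8054] v=[-0.2804]
Step 34: x=[5.7973] v=[-0.0809]
Step 35: x=[5.8092] v=[0.1193]
First v>=0 after going negative at step 35, time=3.5000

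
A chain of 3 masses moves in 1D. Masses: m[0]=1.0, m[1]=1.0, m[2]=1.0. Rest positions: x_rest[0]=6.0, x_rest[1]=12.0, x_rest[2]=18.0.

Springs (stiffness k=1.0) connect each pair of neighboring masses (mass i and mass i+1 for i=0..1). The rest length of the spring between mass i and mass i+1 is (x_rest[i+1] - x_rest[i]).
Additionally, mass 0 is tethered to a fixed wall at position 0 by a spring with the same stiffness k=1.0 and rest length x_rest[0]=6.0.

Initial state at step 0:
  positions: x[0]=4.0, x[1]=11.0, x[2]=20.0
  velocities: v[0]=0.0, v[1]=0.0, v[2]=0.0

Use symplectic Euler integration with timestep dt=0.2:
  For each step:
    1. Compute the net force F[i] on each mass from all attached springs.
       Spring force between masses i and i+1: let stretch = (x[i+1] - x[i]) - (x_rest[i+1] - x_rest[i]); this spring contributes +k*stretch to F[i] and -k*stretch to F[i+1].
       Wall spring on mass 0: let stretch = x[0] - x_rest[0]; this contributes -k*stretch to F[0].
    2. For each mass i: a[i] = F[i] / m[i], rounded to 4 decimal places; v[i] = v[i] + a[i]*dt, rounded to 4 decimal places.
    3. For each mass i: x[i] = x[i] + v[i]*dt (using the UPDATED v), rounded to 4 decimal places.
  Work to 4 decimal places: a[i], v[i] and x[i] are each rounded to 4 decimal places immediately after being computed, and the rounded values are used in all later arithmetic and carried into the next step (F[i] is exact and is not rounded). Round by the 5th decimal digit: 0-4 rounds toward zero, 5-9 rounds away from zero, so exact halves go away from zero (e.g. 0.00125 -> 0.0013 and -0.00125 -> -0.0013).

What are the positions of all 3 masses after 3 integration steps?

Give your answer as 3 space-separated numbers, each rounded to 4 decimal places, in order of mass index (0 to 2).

Answer: 4.6883 11.4486 19.3194

Derivation:
Step 0: x=[4.0000 11.0000 20.0000] v=[0.0000 0.0000 0.0000]
Step 1: x=[4.1200 11.0800 19.8800] v=[0.6000 0.4000 -0.6000]
Step 2: x=[4.3536 11.2336 19.6480] v=[1.1680 0.7680 -1.1600]
Step 3: x=[4.6883 11.4486 19.3194] v=[1.6733 1.0749 -1.6429]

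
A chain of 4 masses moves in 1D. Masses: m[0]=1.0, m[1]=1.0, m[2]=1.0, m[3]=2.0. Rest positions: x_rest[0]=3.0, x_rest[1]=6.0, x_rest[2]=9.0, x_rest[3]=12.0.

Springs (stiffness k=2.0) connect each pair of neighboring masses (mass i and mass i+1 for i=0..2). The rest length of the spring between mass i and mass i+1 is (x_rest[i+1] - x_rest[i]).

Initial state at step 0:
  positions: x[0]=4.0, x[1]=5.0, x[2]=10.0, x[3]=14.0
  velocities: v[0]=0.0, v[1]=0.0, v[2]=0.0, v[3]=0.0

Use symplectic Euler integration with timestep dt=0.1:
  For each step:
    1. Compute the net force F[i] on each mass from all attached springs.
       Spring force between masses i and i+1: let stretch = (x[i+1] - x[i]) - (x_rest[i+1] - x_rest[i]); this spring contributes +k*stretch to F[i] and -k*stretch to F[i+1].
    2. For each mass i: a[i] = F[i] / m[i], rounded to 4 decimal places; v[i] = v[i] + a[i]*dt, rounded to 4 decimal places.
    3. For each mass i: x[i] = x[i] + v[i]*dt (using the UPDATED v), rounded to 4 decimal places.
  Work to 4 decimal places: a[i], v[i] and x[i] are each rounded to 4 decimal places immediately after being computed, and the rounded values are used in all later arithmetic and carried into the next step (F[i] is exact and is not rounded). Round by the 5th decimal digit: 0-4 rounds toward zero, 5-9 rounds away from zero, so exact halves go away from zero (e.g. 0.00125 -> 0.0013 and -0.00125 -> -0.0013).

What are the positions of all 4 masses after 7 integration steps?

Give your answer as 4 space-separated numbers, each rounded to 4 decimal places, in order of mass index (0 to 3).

Step 0: x=[4.0000 5.0000 10.0000 14.0000] v=[0.0000 0.0000 0.0000 0.0000]
Step 1: x=[3.9600 5.0800 9.9800 13.9900] v=[-0.4000 0.8000 -0.2000 -0.1000]
Step 2: x=[3.8824 5.2356 9.9422 13.9699] v=[-0.7760 1.5560 -0.3780 -0.2010]
Step 3: x=[3.7719 5.4583 9.8908 13.9395] v=[-1.1054 2.2267 -0.5138 -0.3038]
Step 4: x=[3.6351 5.7359 9.8317 13.8986] v=[-1.3681 2.7759 -0.5906 -0.4087]
Step 5: x=[3.4803 6.0534 9.7721 13.8471] v=[-1.5479 3.1749 -0.5964 -0.5154]
Step 6: x=[3.3170 6.3938 9.7196 13.7848] v=[-1.6333 3.4040 -0.5251 -0.6229]
Step 7: x=[3.1552 6.7392 9.6819 13.7119] v=[-1.6179 3.4538 -0.3772 -0.7294]

Answer: 3.1552 6.7392 9.6819 13.7119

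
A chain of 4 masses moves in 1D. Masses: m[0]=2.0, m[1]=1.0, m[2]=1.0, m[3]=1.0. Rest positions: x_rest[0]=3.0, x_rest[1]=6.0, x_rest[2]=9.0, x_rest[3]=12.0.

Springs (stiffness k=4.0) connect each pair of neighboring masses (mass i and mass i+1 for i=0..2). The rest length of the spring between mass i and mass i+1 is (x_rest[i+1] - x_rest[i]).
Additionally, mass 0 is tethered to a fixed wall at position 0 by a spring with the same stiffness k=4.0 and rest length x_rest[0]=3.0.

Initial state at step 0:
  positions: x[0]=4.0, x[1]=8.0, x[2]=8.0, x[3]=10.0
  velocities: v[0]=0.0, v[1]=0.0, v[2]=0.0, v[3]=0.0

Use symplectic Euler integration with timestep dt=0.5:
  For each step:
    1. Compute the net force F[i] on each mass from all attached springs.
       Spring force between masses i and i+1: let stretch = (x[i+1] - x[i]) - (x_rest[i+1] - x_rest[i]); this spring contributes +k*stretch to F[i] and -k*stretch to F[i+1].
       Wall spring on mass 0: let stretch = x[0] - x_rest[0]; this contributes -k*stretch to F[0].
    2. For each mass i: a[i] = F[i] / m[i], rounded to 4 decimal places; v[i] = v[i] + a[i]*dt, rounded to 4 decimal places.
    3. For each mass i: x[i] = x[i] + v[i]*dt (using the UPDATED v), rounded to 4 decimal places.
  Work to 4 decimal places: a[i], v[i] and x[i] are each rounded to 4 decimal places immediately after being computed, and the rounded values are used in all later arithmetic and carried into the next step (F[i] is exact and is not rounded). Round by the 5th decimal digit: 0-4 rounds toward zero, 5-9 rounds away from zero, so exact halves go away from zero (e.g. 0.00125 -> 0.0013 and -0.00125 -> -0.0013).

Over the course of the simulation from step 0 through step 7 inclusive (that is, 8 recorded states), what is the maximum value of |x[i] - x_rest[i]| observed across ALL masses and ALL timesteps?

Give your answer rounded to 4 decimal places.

Step 0: x=[4.0000 8.0000 8.0000 10.0000] v=[0.0000 0.0000 0.0000 0.0000]
Step 1: x=[4.0000 4.0000 10.0000 11.0000] v=[0.0000 -8.0000 4.0000 2.0000]
Step 2: x=[2.0000 6.0000 7.0000 14.0000] v=[-4.0000 4.0000 -6.0000 6.0000]
Step 3: x=[1.0000 5.0000 10.0000 13.0000] v=[-2.0000 -2.0000 6.0000 -2.0000]
Step 4: x=[1.5000 5.0000 11.0000 12.0000] v=[1.0000 0.0000 2.0000 -2.0000]
Step 5: x=[3.0000 7.5000 7.0000 13.0000] v=[3.0000 5.0000 -8.0000 2.0000]
Step 6: x=[5.2500 5.0000 9.5000 11.0000] v=[4.5000 -5.0000 5.0000 -4.0000]
Step 7: x=[4.7500 7.2500 9.0000 10.5000] v=[-1.0000 4.5000 -1.0000 -1.0000]
Max displacement = 2.2500

Answer: 2.2500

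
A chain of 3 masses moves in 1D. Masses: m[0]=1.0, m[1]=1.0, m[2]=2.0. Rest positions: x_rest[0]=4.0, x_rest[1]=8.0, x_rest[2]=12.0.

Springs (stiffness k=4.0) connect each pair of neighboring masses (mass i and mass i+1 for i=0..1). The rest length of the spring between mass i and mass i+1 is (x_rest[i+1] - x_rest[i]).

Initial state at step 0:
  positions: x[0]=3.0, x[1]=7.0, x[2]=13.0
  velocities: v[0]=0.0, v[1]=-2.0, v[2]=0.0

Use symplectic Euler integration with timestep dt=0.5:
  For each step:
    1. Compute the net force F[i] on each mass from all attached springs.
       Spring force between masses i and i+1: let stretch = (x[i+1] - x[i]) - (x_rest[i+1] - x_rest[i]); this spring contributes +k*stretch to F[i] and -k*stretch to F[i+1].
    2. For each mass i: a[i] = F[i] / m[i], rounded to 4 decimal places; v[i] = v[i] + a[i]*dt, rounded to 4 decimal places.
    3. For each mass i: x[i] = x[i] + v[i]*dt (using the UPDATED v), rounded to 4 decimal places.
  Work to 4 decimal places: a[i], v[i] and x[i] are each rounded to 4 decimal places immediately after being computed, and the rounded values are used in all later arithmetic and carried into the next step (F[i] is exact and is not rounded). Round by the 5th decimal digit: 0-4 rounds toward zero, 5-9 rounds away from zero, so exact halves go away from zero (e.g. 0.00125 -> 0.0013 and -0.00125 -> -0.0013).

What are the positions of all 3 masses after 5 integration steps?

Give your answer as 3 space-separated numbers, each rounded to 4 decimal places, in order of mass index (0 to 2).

Step 0: x=[3.0000 7.0000 13.0000] v=[0.0000 -2.0000 0.0000]
Step 1: x=[3.0000 8.0000 12.0000] v=[0.0000 2.0000 -2.0000]
Step 2: x=[4.0000 8.0000 11.0000] v=[2.0000 0.0000 -2.0000]
Step 3: x=[5.0000 7.0000 10.5000] v=[2.0000 -2.0000 -1.0000]
Step 4: x=[4.0000 7.5000 10.2500] v=[-2.0000 1.0000 -0.5000]
Step 5: x=[2.5000 7.2500 10.6250] v=[-3.0000 -0.5000 0.7500]

Answer: 2.5000 7.2500 10.6250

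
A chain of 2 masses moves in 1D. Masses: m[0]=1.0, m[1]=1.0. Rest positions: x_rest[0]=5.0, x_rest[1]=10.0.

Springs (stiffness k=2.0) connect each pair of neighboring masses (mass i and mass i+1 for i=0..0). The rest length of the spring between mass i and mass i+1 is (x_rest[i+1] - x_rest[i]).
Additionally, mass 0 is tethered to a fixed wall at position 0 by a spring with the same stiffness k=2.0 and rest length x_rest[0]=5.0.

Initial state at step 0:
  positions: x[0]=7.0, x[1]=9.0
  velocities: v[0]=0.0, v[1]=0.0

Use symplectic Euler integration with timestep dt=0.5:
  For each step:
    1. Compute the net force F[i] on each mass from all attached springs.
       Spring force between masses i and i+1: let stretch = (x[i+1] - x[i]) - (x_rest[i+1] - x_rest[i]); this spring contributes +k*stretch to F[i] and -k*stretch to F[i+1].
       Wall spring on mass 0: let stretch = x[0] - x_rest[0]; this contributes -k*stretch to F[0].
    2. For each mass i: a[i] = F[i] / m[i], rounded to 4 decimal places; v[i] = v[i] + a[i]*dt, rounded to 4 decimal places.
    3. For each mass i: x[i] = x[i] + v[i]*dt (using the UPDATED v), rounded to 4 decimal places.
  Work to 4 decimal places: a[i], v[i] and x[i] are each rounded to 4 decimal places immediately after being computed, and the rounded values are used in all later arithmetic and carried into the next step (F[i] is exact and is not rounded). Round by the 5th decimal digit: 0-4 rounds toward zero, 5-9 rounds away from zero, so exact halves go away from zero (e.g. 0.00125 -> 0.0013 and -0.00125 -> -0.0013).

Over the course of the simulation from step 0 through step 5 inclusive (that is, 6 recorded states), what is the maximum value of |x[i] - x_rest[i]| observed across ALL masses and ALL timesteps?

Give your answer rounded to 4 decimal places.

Answer: 2.2500

Derivation:
Step 0: x=[7.0000 9.0000] v=[0.0000 0.0000]
Step 1: x=[4.5000 10.5000] v=[-5.0000 3.0000]
Step 2: x=[2.7500 11.5000] v=[-3.5000 2.0000]
Step 3: x=[4.0000 10.6250] v=[2.5000 -1.7500]
Step 4: x=[6.5625 8.9375] v=[5.1250 -3.3750]
Step 5: x=[7.0313 8.5625] v=[0.9375 -0.7500]
Max displacement = 2.2500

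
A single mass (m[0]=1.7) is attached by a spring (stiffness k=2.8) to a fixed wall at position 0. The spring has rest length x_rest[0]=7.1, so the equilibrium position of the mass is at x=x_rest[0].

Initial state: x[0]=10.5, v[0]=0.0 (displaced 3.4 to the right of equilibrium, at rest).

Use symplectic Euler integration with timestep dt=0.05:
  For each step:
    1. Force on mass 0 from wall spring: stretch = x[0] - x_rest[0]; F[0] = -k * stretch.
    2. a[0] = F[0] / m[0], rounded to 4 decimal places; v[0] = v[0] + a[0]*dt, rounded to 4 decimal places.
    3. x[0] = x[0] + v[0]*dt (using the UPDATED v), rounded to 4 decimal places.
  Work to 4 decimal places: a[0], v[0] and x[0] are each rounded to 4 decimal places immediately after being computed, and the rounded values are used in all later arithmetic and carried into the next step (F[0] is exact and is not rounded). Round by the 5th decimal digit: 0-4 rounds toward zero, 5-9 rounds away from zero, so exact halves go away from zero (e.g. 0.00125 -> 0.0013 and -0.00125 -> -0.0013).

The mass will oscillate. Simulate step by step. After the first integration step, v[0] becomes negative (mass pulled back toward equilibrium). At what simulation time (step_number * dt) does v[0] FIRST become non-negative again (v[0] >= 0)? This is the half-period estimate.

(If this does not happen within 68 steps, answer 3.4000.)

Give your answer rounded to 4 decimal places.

Step 0: x=[10.5000] v=[0.0000]
Step 1: x=[10.4860] v=[-0.2800]
Step 2: x=[10.4581] v=[-0.5588]
Step 3: x=[10.4163] v=[-0.8354]
Step 4: x=[10.3609] v=[-1.1085]
Step 5: x=[10.2921] v=[-1.3770]
Step 6: x=[10.2101] v=[-1.6399]
Step 7: x=[10.1153] v=[-1.8960]
Step 8: x=[10.0081] v=[-2.1443]
Step 9: x=[9.8889] v=[-2.3838]
Step 10: x=[9.7582] v=[-2.6135]
Step 11: x=[9.6166] v=[-2.8324]
Step 12: x=[9.4646] v=[-3.0397]
Step 13: x=[9.3029] v=[-3.2344]
Step 14: x=[9.1321] v=[-3.4158]
Step 15: x=[8.9529] v=[-3.5832]
Step 16: x=[8.7661] v=[-3.7358]
Step 17: x=[8.5725] v=[-3.8730]
Step 18: x=[8.3728] v=[-3.9943]
Step 19: x=[8.1678] v=[-4.0991]
Step 20: x=[7.9585] v=[-4.1870]
Step 21: x=[7.7456] v=[-4.2577]
Step 22: x=[7.5301] v=[-4.3109]
Step 23: x=[7.3128] v=[-4.3463]
Step 24: x=[7.0946] v=[-4.3638]
Step 25: x=[6.8764] v=[-4.3634]
Step 26: x=[6.6592] v=[-4.3450]
Step 27: x=[6.4438] v=[-4.3087]
Step 28: x=[6.2311] v=[-4.2547]
Step 29: x=[6.0219] v=[-4.1831]
Step 30: x=[5.8172] v=[-4.0943]
Step 31: x=[5.6178] v=[-3.9887]
Step 32: x=[5.4245] v=[-3.8666]
Step 33: x=[5.2381] v=[-3.7286]
Step 34: x=[5.0593] v=[-3.5753]
Step 35: x=[4.8889] v=[-3.4072]
Step 36: x=[4.7276] v=[-3.2251]
Step 37: x=[4.5761] v=[-3.0297]
Step 38: x=[4.4350] v=[-2.8219]
Step 39: x=[4.3049] v=[-2.6024]
Step 40: x=[4.1863] v=[-2.3722]
Step 41: x=[4.0797] v=[-2.1323]
Step 42: x=[3.9855] v=[-1.8836]
Step 43: x=[3.9041] v=[-1.6271]
Step 44: x=[3.8359] v=[-1.3639]
Step 45: x=[3.7811] v=[-1.0951]
Step 46: x=[3.7400] v=[-0.8218]
Step 47: x=[3.7127] v=[-0.5451]
Step 48: x=[3.6994] v=[-0.2661]
Step 49: x=[3.7001] v=[0.0140]
First v>=0 after going negative at step 49, time=2.4500

Answer: 2.4500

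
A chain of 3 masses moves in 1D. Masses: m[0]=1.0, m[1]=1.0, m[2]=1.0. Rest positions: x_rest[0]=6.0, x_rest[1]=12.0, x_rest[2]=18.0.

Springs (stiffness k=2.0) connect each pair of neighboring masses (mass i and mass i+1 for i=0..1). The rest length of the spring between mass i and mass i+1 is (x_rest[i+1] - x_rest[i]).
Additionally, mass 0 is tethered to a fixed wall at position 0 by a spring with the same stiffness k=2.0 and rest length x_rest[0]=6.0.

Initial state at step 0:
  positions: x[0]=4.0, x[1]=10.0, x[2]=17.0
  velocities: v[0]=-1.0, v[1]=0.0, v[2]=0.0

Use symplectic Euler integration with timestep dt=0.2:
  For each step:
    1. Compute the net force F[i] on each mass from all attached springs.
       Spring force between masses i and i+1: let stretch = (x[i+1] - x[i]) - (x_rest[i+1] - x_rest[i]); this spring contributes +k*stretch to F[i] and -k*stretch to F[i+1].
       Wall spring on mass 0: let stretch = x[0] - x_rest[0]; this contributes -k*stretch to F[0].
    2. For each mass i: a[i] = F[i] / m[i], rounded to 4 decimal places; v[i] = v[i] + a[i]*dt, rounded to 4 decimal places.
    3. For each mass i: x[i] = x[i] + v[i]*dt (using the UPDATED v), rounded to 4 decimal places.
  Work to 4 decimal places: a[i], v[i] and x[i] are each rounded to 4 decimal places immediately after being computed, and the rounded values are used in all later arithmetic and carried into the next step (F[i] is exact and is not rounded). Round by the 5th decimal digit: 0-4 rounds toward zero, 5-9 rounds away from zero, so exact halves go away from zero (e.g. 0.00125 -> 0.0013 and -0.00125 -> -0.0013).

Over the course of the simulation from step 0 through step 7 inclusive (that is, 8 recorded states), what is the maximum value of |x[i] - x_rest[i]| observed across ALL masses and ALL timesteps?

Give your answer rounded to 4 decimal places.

Step 0: x=[4.0000 10.0000 17.0000] v=[-1.0000 0.0000 0.0000]
Step 1: x=[3.9600 10.0800 16.9200] v=[-0.2000 0.4000 -0.4000]
Step 2: x=[4.0928 10.2176 16.7728] v=[0.6640 0.6880 -0.7360]
Step 3: x=[4.3882 10.3896 16.5812] v=[1.4768 0.8602 -0.9581]
Step 4: x=[4.8126 10.5769 16.3743] v=[2.1221 0.9363 -1.0347]
Step 5: x=[5.3132 10.7668 16.1836] v=[2.5028 0.9495 -0.9537]
Step 6: x=[5.8250 10.9538 16.0395] v=[2.5590 0.9348 -0.7204]
Step 7: x=[6.2811 11.1373 15.9686] v=[2.2805 0.9176 -0.3547]
Max displacement = 2.0400

Answer: 2.0400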